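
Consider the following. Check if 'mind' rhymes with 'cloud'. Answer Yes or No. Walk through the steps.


Rime (stressed vowel + following sounds) of 'mind': -ind = /aɪnd/
Rime of 'cloud': -oud = /aʊd/
/aɪnd/ and /aʊd/ are different ending sounds, so the words do not rhyme.

No


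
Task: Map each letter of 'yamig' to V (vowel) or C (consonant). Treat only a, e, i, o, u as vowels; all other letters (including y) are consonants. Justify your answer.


Letter mapping: y = C, a = V, m = C, i = V, g = C.

CVCVC


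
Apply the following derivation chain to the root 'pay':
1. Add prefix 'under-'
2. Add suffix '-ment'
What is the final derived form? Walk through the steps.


Step 1: Add prefix 'under-' to 'pay' = 'underpay'
Step 2: Add suffix '-ment' to 'underpay' = 'underpayment'

underpayment


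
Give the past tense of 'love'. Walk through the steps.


Apply rule: Add -d (word ends in -e). 'love' becomes 'loved'.

loved


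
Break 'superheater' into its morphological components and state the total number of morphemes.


Step 1: Identify prefix: 'super' (meaning: above)
Step 2: Identify root: 'heat'
Step 3: Identify suffix(es): 'er'
Decomposition: super- (prefix: above) + heat (root) + -er (suffix: one who)
Total morphemes: 3

3 morphemes (super- (prefix: above) + heat (root) + -er (suffix: one who))


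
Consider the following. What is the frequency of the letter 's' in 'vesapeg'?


Letter 's' in 'vesapeg': found at position(s) 3 = 1 occurrence(s).

1


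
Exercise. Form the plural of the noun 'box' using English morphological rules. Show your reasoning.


Apply rule: Add -es (sibilant/fricative ending). 'box' becomes 'boxes'.

boxes


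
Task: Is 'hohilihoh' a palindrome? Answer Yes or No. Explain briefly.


Forward: 'hohilihoh'
Reversed: 'hohilihoh'
They are identical.

Yes


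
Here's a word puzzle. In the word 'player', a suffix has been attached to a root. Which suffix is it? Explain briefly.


The word 'player' = 'play' (root) + '-er' (suffix). The suffix is '-er'.

er


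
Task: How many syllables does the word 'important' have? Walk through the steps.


Break 'important' into syllables: im-por-tant -> im | por | tant = 3 syllables

3 syllables


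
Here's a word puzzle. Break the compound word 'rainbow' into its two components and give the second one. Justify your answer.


Split 'rainbow' into 'rain' + 'bow'. The second part is 'bow'.

bow


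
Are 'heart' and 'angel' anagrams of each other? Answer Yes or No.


Sorted letters of 'heart': 'aehrt'
Sorted letters of 'angel': 'aegln'
They do not match.

No


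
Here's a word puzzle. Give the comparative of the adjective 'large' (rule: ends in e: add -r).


Apply comparative formation (ends in e: add -r): 'large' -> 'larger'.

larger


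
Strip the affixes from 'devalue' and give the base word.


Remove prefix 'de' from 'devalue' to get root 'value'.

value


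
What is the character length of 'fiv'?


Spell out 'fiv' and number each letter: f(1), i(2), v(3). Total: 3 letters.

3


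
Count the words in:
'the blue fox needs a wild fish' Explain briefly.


Split into words: the | blue | fox | needs | a | wild | fish = 7 words.

7


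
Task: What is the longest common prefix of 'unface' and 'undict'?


Compare from the start: 2 characters match: 'un'. Mismatch at position 3: 'f' vs 'd'.

un


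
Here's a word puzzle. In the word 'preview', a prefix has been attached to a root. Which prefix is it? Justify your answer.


The word 'preview' = 'pre' (prefix) + 'view' (root). The prefix is 'pre'.

pre


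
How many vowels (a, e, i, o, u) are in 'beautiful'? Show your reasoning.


Vowels in 'beautiful': e, a, u, i, u = 5 vowels.

5


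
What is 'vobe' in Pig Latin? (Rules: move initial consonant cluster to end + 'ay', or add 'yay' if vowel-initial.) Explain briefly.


'vobe': move consonant cluster 'v' to end and add 'ay': 'obevay'.

obevay


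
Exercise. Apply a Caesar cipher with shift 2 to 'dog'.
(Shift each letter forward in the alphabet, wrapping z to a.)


Shift each letter by 2: d -> f, o -> q, g -> i. Result: 'fqi'.

fqi


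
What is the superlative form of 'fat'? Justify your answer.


Apply superlative formation (double final consonant, add -est): 'fat' -> 'fattest'.

fattest


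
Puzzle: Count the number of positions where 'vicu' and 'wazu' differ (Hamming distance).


Alignment:
Position 1: 'v' vs 'w' = DIFFER
Position 2: 'i' vs 'a' = DIFFER
Position 3: 'c' vs 'z' = DIFFER
Position 4: 'u' vs 'u' = match
Total differences: 3

3


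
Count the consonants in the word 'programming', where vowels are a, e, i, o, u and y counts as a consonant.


Consonants in 'programming': p, r, g, r, m, m, n, g = 8 consonants.

8


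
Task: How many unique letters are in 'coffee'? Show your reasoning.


Unique letters in 'coffee': {c, e, f, o} = 4 distinct letters.

4


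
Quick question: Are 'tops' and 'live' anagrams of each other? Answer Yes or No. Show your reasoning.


Sorted letters of 'tops': 'opst'
Sorted letters of 'live': 'eilv'
They do not match.

No


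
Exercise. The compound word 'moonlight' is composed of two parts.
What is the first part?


Split 'moonlight' into 'moon' + 'light'. The first part is 'moon'.

moon


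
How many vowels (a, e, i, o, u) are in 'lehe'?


Vowels in 'lehe': e, e = 2 vowels.

2


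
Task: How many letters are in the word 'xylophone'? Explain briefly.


Spell out 'xylophone' and number each letter: x(1), y(2), l(3), o(4), p(5), h(6), o(7), n(8), e(9). Total: 9 letters.

9


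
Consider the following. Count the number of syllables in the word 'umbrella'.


Break 'umbrella' into syllables: um-brel-la -> um | brel | la = 3 syllables

3 syllables


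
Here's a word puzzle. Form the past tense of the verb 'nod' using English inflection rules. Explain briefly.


Apply rule: Double final consonant and add -ed. 'nod' becomes 'nodded'.

nodded


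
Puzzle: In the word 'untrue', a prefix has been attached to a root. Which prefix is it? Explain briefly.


The word 'untrue' = 'un' (prefix) + 'true' (root). The prefix is 'un'.

un


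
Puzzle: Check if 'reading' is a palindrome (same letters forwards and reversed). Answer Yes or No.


Forward: 'reading'
Reversed: 'gnidaer'
They differ.

No


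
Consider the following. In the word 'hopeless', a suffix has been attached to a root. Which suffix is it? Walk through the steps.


The word 'hopeless' = 'hope' (root) + '-less' (suffix). The suffix is '-less'.

less


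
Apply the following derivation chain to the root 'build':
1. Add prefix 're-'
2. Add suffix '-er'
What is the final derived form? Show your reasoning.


Step 1: Add prefix 're-' to 'build' = 'rebuild'
Step 2: Add suffix '-er' to 'rebuild' = 'rebuilder'

rebuilder


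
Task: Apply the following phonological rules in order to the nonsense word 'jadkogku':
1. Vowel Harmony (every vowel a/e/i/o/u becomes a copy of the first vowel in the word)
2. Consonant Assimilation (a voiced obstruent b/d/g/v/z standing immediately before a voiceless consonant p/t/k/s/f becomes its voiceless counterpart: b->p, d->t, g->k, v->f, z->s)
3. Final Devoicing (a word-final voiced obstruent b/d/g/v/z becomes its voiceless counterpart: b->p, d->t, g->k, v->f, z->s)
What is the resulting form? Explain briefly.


Starting form: 'jadkogku'
Rule 1: Vowel Harmony: all vowels become 'a' (matching first vowel). 'jadkogku' -> 'jadkagka'
Rule 2: Consonant Assimilation: voiced obstruent before voiceless consonant becomes voiceless ('dk' -> 'tk', 'gk' -> 'kk'). 'jadkagka' -> 'jatkakka'
Rule 3: Final Devoicing: the word ends in the vowel 'a', not a consonant. No change.
Final form: 'jatkakka'

jatkakka


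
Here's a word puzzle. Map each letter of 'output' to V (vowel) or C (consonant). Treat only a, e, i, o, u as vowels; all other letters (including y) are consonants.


Letter mapping: o = V, u = V, t = C, p = C, u = V, t = C.

VVCCVC


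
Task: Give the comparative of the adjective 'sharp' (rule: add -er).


Apply comparative formation (add -er): 'sharp' -> 'sharper'.

sharper


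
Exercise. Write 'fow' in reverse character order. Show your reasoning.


Reverse 'fow' character by character: 'wof'.

wof


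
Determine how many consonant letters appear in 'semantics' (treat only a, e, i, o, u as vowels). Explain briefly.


Consonants in 'semantics': s, m, n, t, c, s = 6 consonants.

6


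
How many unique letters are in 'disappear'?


Unique letters in 'disappear': {a, d, e, i, p, r, s} = 7 distinct letters.

7


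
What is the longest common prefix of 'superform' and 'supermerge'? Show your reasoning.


Compare from the start: 5 characters match: 'super'. Mismatch at position 6: 'f' vs 'm'.

super


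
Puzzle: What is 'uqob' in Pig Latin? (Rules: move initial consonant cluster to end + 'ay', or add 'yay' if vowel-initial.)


'uqob' starts with a vowel, so add 'yay': 'uqobyay'.

uqobyay


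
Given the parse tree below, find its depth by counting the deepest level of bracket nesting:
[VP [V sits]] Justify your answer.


Count bracket nesting levels:
'[' at pos 0: depth = 1
'[' at pos 4: depth = 2
Maximum depth reached: 2

2


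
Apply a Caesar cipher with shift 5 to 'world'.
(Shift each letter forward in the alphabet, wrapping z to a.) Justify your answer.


Shift each letter by 5: w -> b, o -> t, r -> w, l -> q, d -> i. Result: 'btwqi'.

btwqi


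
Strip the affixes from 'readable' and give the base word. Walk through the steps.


Remove suffix '-able' from 'readable' to get root 'read'.

read


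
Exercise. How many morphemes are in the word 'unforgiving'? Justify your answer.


Decomposition: un- (prefix) + forgive (root) + -ing (suffix) = 3 morpheme(s)

3 morphemes


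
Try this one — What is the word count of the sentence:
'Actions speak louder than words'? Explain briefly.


Split into words: Actions | speak | louder | than | words = 5 words.

5


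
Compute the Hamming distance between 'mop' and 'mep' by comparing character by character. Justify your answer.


Alignment:
Position 1: 'm' vs 'm' = match
Position 2: 'o' vs 'e' = DIFFER
Position 3: 'p' vs 'p' = match
Total differences: 1

1


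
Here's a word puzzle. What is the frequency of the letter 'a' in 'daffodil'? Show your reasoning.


Letter 'a' in 'daffodil': found at position(s) 2 = 1 occurrence(s).

1


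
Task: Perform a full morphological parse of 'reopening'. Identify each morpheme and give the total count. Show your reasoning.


Step 1: Identify prefix: 're' (meaning: again)
Step 2: Identify root: 'open'
Step 3: Identify suffix(es): 'ing'
Decomposition: re- (prefix: again) + open (root) + -ing (suffix: ongoing action)
Total morphemes: 3

3 morphemes (re- (prefix: again) + open (root) + -ing (suffix: ongoing action))


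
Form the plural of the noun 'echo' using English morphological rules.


Apply rule: Add -es (consonant + o). 'echo' becomes 'echoes'.

echoes


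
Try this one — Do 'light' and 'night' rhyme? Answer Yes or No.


Rime (stressed vowel + following sounds) of 'light': -ight = /aɪt/
Rime of 'night': -ight = /aɪt/
/aɪt/ and /aɪt/ are the same ending sound, so the words rhyme.

Yes


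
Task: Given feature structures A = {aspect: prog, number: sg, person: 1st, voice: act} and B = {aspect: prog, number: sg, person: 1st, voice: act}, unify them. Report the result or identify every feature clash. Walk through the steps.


Compare features:
aspect: A=prog vs B=prog -> unified: prog
number: A=sg vs B=sg -> unified: sg
person: A=1st vs B=1st -> unified: 1st
voice: A=act vs B=act -> unified: act
No clashes found.

Unified: {aspect: prog, number: sg, person: 1st, voice: act}


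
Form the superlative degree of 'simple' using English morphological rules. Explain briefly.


Apply superlative formation (ends in e: add -st): 'simple' -> 'simplest'.

simplest


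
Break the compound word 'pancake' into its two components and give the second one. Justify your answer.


Split 'pancake' into 'pan' + 'cake'. The second part is 'cake'.

cake


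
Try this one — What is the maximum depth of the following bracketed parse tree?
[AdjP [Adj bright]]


Count bracket nesting levels:
'[' at pos 0: depth = 1
'[' at pos 6: depth = 2
Maximum depth reached: 2

2


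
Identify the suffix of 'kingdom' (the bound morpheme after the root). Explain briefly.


The word 'kingdom' = 'king' (root) + '-dom' (suffix). The suffix is '-dom'.

dom


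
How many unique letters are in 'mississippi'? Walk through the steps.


Unique letters in 'mississippi': {i, m, p, s} = 4 distinct letters.

4


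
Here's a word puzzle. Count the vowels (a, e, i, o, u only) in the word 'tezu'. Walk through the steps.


Vowels in 'tezu': e, u = 2 vowels.

2


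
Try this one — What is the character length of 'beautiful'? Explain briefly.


Spell out 'beautiful' and number each letter: b(1), e(2), a(3), u(4), t(5), i(6), f(7), u(8), l(9). Total: 9 letters.

9


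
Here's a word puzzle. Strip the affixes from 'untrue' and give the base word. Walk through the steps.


Remove prefix 'un' from 'untrue' to get root 'true'.

true


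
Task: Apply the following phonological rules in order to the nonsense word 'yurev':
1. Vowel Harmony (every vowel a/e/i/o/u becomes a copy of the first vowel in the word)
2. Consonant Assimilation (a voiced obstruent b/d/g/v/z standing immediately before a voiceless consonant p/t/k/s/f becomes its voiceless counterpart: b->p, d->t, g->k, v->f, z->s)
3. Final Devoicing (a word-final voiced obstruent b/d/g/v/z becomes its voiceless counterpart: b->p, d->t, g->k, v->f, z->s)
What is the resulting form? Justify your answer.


Starting form: 'yurev'
Rule 1: Vowel Harmony: all vowels become 'u' (matching first vowel). 'yurev' -> 'yuruv'
Rule 2: Consonant Assimilation: no voiced obstruent (b/d/g/v/z) stands immediately before a voiceless consonant (p/t/k/s/f). No change.
Rule 3: Final Devoicing: word-final voiced obstruent 'v' becomes voiceless 'f'. 'yuruv' -> 'yuruf'
Final form: 'yuruf'

yuruf


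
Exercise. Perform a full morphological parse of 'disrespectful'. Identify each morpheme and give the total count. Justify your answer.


Step 1: Identify prefix: 'dis' (meaning: not/apart)
Step 2: Identify root: 'respect'
Step 3: Identify suffix(es): 'ful'
Decomposition: dis- (prefix: not/apart) + respect (root) + -ful (suffix: full of)
Total morphemes: 3

3 morphemes (dis- (prefix: not/apart) + respect (root) + -ful (suffix: full of))


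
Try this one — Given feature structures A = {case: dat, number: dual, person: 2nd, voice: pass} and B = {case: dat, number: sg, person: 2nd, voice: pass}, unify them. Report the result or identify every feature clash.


Compare features:
case: A=dat vs B=dat -> unified: dat
number: A=dual vs B=sg -> CLASH
person: A=2nd vs B=2nd -> unified: 2nd
voice: A=pass vs B=pass -> unified: pass
Clash detected on feature 'number' (dual vs sg); unification fails.

CLASH on 'number' (dual vs sg)


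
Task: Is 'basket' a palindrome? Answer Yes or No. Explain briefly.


Forward: 'basket'
Reversed: 'teksab'
They differ.

No


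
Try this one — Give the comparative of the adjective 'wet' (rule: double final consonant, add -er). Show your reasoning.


Apply comparative formation (double final consonant, add -er): 'wet' -> 'wetter'.

wetter


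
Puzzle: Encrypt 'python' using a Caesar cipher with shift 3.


Shift each letter by 3: p -> s, y -> b, t -> w, h -> k, o -> r, n -> q. Result: 'sbwkrq'.

sbwkrq


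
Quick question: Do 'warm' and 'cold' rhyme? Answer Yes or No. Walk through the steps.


Rime (stressed vowel + following sounds) of 'warm': -arm = /ɔːrm/
Rime of 'cold': -old = /oʊld/
/ɔːrm/ and /oʊld/ are different ending sounds, so the words do not rhyme.

No


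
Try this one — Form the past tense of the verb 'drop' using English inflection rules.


Apply rule: Double final consonant and add -ed. 'drop' becomes 'dropped'.

dropped


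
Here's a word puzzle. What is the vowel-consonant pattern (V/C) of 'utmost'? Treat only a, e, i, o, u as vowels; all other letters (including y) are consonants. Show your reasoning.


Letter mapping: u = V, t = C, m = C, o = V, s = C, t = C.

VCCVCC


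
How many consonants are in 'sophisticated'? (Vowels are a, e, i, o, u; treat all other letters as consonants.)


Consonants in 'sophisticated': s, p, h, s, t, c, t, d = 8 consonants.

8


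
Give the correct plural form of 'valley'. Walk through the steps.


Apply rule: Add -s. 'valley' becomes 'valleys'.

valleys


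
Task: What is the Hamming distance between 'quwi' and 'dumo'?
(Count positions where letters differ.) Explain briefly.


Alignment:
Position 1: 'q' vs 'd' = DIFFER
Position 2: 'u' vs 'u' = match
Position 3: 'w' vs 'm' = DIFFER
Position 4: 'i' vs 'o' = DIFFER
Total differences: 3

3


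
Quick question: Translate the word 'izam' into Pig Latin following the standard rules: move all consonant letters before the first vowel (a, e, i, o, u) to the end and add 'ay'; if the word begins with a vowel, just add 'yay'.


'izam' starts with a vowel, so add 'yay': 'izamyay'.

izamyay


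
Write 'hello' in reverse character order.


Reverse 'hello' character by character: 'olleh'.

olleh


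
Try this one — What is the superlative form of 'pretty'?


Apply superlative formation (consonant + y: change y to i, add -est): 'pretty' -> 'prettiest'.

prettiest


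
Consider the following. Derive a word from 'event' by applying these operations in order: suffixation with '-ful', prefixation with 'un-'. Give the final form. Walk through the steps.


Step 1: Add suffix '-ful' to 'event' = 'eventful'
Step 2: Add prefix 'un-' to 'eventful' = 'uneventful'

uneventful


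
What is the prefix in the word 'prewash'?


The word 'prewash' = 'pre' (prefix) + 'wash' (root). The prefix is 'pre'.

pre


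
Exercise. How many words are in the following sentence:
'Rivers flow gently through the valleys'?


Split into words: Rivers | flow | gently | through | the | valleys = 6 words.

6


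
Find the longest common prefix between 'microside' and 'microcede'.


Compare from the start: 5 characters match: 'micro'. Mismatch at position 6: 's' vs 'c'.

micro


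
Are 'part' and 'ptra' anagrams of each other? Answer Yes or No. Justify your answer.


Sorted letters of 'part': 'aprt'
Sorted letters of 'ptra': 'aprt'
They match.

Yes


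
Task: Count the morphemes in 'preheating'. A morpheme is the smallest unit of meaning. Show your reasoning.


Decomposition: pre- (prefix) + heat (root) + -ing (suffix) = 3 morpheme(s)

3 morphemes


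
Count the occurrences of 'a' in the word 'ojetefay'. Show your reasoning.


Letter 'a' in 'ojetefay': found at position(s) 7 = 1 occurrence(s).

1


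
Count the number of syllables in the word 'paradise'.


Break 'paradise' into syllables: par-a-dise -> par | a | dise = 3 syllables

3 syllables


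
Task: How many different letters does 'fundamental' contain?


Unique letters in 'fundamental': {a, d, e, f, l, m, n, t, u} = 9 distinct letters.

9


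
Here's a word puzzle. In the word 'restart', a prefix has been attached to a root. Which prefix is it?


The word 'restart' = 're' (prefix) + 'start' (root). The prefix is 're'.

re


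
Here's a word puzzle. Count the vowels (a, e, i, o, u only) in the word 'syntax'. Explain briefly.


Vowels in 'syntax': a = 1 vowels.

1


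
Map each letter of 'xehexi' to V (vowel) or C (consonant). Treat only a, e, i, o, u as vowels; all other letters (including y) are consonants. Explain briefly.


Letter mapping: x = C, e = V, h = C, e = V, x = C, i = V.

CVCVCV


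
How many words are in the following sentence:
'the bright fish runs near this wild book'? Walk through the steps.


Split into words: the | bright | fish | runs | near | this | wild | book = 8 words.

8


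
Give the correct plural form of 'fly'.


Apply rule: Change -y to -ies (consonant + y). 'fly' becomes 'flies'.

flies


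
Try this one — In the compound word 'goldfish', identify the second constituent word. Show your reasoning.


Split 'goldfish' into 'gold' + 'fish'. The second part is 'fish'.

fish


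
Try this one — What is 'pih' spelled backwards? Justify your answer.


Reverse 'pih' character by character: 'hip'.

hip


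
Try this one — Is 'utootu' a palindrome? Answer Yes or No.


Forward: 'utootu'
Reversed: 'utootu'
They are identical.

Yes


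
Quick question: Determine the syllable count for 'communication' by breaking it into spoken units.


Break 'communication' into syllables: com-mu-ni-ca-tion -> com | mu | ni | ca | tion = 5 syllables

5 syllables


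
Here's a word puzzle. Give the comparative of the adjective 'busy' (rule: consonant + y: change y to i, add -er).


Apply comparative formation (consonant + y: change y to i, add -er): 'busy' -> 'busier'.

busier


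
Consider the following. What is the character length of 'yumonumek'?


Spell out 'yumonumek' and number each letter: y(1), u(2), m(3), o(4), n(5), u(6), m(7), e(8), k(9). Total: 9 letters.

9


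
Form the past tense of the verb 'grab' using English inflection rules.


Apply rule: Double final consonant and add -ed. 'grab' becomes 'grabbed'.

grabbed


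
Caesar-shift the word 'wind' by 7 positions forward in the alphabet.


Shift each letter by 7: w -> d, i -> p, n -> u, d -> k. Result: 'dpuk'.

dpuk


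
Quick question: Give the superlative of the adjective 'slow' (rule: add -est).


Apply superlative formation (add -est): 'slow' -> 'slowest'.

slowest


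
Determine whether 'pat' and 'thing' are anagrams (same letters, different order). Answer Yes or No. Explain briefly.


Sorted letters of 'pat': 'apt'
Sorted letters of 'thing': 'ghint'
They do not match.

No


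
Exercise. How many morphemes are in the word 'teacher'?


Decomposition: teach (root) + -er (suffix) = 2 morpheme(s)

2 morphemes


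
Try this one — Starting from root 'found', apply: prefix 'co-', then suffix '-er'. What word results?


Step 1: Add prefix 'co-' to 'found' = 'cofound'
Step 2: Add suffix '-er' to 'cofound' = 'cofounder'

cofounder


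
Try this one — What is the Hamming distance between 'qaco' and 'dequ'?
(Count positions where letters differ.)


Alignment:
Position 1: 'q' vs 'd' = DIFFER
Position 2: 'a' vs 'e' = DIFFER
Position 3: 'c' vs 'q' = DIFFER
Position 4: 'o' vs 'u' = DIFFER
Total differences: 4

4


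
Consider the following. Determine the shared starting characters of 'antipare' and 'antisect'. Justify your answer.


Compare from the start: 4 characters match: 'anti'. Mismatch at position 5: 'p' vs 's'.

anti


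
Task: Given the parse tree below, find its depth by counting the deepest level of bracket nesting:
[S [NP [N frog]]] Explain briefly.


Count bracket nesting levels:
'[' at pos 0: depth = 1
'[' at pos 3: depth = 2
'[' at pos 7: depth = 3
Maximum depth reached: 3

3


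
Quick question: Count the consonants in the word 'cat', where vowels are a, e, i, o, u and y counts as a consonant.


Consonants in 'cat': c, t = 2 consonants.

2


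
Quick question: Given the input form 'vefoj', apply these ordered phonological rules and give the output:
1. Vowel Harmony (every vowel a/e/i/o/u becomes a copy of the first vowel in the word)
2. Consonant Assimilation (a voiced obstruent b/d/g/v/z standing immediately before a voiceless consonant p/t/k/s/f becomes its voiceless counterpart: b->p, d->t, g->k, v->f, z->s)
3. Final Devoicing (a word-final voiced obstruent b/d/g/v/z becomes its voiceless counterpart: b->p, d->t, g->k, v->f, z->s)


Starting form: 'vefoj'
Rule 1: Vowel Harmony: all vowels become 'e' (matching first vowel). 'vefoj' -> 'vefej'
Rule 2: Consonant Assimilation: no voiced obstruent (b/d/g/v/z) stands immediately before a voiceless consonant (p/t/k/s/f). No change.
Rule 3: Final Devoicing: final consonant 'j' is not one of the voiced obstruents b/d/g/v/z. No change.
Final form: 'vefej'

vefej


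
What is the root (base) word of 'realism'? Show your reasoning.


Remove suffix '-ism' from 'realism' to get root 'real'.

real


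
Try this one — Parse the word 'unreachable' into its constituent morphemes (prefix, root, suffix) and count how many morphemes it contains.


Step 1: Identify prefix: 'un' (meaning: not/reverse)
Step 2: Identify root: 'reach'
Step 3: Identify suffix(es): 'able'
Decomposition: un- (prefix: not/reverse) + reach (root) + -able (suffix: capable of)
Total morphemes: 3

3 morphemes (un- (prefix: not/reverse) + reach (root) + -able (suffix: capable of))


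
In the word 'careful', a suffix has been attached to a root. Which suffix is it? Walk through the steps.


The word 'careful' = 'care' (root) + '-ful' (suffix). The suffix is '-ful'.

ful


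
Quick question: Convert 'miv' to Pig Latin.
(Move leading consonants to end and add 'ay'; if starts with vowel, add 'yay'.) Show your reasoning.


'miv': move consonant cluster 'm' to end and add 'ay': 'ivmay'.

ivmay


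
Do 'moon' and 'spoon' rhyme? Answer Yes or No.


Rime (stressed vowel + following sounds) of 'moon': -oon = /uːn/
Rime of 'spoon': -oon = /uːn/
/uːn/ and /uːn/ are the same ending sound, so the words rhyme.

Yes


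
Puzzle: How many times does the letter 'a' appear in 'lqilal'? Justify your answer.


Letter 'a' in 'lqilal': found at position(s) 5 = 1 occurrence(s).

1


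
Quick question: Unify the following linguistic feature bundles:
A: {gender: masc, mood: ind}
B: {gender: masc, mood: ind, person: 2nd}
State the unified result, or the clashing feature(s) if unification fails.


Compare features:
gender: A=masc vs B=masc -> unified: masc
mood: A=ind vs B=ind -> unified: ind
person: A=_ vs B=2nd -> unified: 2nd
No clashes found.

Unified: {gender: masc, mood: ind, person: 2nd}


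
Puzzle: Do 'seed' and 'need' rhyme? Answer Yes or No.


Rime (stressed vowel + following sounds) of 'seed': -eed = /iːd/
Rime of 'need': -eed = /iːd/
/iːd/ and /iːd/ are the same ending sound, so the words rhyme.

Yes


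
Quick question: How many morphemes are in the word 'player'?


Decomposition: play (root) + -er (suffix) = 2 morpheme(s)

2 morphemes


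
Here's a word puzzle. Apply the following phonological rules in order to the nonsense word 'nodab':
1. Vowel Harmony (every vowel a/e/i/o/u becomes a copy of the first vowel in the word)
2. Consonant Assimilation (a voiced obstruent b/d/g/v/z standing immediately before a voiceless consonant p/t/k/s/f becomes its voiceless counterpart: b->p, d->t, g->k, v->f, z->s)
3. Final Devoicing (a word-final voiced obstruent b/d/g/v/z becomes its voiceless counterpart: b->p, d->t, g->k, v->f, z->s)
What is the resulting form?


Starting form: 'nodab'
Rule 1: Vowel Harmony: all vowels become 'o' (matching first vowel). 'nodab' -> 'nodob'
Rule 2: Consonant Assimilation: no voiced obstruent (b/d/g/v/z) stands immediately before a voiceless consonant (p/t/k/s/f). No change.
Rule 3: Final Devoicing: word-final voiced obstruent 'b' becomes voiceless 'p'. 'nodob' -> 'nodop'
Final form: 'nodop'

nodop


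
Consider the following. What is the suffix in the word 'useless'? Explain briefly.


The word 'useless' = 'use' (root) + '-less' (suffix). The suffix is '-less'.

less


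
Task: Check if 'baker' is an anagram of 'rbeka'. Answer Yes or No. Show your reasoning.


Sorted letters of 'baker': 'abekr'
Sorted letters of 'rbeka': 'abekr'
They match.

Yes


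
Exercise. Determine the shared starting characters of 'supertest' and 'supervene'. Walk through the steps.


Compare from the start: 5 characters match: 'super'. Mismatch at position 6: 't' vs 'v'.

super


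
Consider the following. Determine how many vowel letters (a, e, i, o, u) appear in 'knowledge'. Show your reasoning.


Vowels in 'knowledge': o, e, e = 3 vowels.

3


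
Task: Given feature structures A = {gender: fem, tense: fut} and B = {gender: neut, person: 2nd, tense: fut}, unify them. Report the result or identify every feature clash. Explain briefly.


Compare features:
gender: A=fem vs B=neut -> CLASH
person: A=_ vs B=2nd -> unified: 2nd
tense: A=fut vs B=fut -> unified: fut
Clash detected on feature 'gender' (fem vs neut); unification fails.

CLASH on 'gender' (fem vs neut)


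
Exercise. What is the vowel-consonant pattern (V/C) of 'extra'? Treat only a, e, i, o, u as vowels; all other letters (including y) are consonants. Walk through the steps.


Letter mapping: e = V, x = C, t = C, r = C, a = V.

VCCCV


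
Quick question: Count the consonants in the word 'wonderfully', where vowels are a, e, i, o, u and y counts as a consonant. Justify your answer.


Consonants in 'wonderfully': w, n, d, r, f, l, l, y = 8 consonants.

8


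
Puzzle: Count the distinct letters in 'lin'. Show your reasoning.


Unique letters in 'lin': {i, l, n} = 3 distinct letters.

3


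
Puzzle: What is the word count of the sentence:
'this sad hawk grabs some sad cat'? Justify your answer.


Split into words: this | sad | hawk | grabs | some | sad | cat = 7 words.

7


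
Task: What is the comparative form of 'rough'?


Apply comparative formation (add -er): 'rough' -> 'rougher'.

rougher


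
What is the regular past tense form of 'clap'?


Apply rule: Double final consonant and add -ed. 'clap' becomes 'clapped'.

clapped


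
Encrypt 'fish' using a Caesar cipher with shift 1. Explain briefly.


Shift each letter by 1: f -> g, i -> j, s -> t, h -> i. Result: 'gjti'.

gjti


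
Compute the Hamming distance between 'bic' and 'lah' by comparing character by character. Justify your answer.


Alignment:
Position 1: 'b' vs 'l' = DIFFER
Position 2: 'i' vs 'a' = DIFFER
Position 3: 'c' vs 'h' = DIFFER
Total differences: 3

3


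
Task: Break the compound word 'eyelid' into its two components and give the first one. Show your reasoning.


Split 'eyelid' into 'eye' + 'lid'. The first part is 'eye'.

eye


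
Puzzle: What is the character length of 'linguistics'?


Spell out 'linguistics' and number each letter: l(1), i(2), n(3), g(4), u(5), i(6), s(7), t(8), i(9), c(10), s(11). Total: 11 letters.

11


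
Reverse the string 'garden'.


Reverse 'garden' character by character: 'nedrag'.

nedrag


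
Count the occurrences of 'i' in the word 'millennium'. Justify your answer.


Letter 'i' in 'millennium': found at position(s) 2, 8 = 2 occurrence(s).

2


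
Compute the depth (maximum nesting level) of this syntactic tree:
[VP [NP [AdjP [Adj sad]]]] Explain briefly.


Count bracket nesting levels:
'[' at pos 0: depth = 1
'[' at pos 4: depth = 2
'[' at pos 8: depth = 3
'[' at pos 14: depth = 4
Maximum depth reached: 4

4


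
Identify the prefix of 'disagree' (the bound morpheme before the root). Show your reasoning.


The word 'disagree' = 'dis' (prefix) + 'agree' (root). The prefix is 'dis'.

dis


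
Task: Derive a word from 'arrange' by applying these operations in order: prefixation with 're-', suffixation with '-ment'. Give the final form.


Step 1: Add prefix 're-' to 'arrange' = 'rearrange'
Step 2: Add suffix '-ment' to 'rearrange' = 'rearrangement'

rearrangement


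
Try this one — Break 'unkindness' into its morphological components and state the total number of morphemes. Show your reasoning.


Step 1: Identify prefix: 'un' (meaning: not/reverse)
Step 2: Identify root: 'kind'
Step 3: Identify suffix(es): 'ness'
Decomposition: un- (prefix: not/reverse) + kind (root) + -ness (suffix: state of)
Total morphemes: 3

3 morphemes (un- (prefix: not/reverse) + kind (root) + -ness (suffix: state of))


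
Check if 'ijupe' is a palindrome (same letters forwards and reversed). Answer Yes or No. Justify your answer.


Forward: 'ijupe'
Reversed: 'epuji'
They differ.

No


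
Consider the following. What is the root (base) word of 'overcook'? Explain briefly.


Remove prefix 'over' from 'overcook' to get root 'cook'.

cook


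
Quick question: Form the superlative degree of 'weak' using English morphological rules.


Apply superlative formation (add -est): 'weak' -> 'weakest'.

weakest


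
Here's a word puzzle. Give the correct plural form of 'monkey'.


Apply rule: Add -s. 'monkey' becomes 'monkeys'.

monkeys


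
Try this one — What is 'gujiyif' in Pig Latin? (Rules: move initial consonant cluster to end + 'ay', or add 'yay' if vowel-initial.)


'gujiyif': move consonant cluster 'g' to end and add 'ay': 'ujiyifgay'.

ujiyifgay


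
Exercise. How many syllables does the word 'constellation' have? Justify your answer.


Break 'constellation' into syllables: con-stel-la-tion -> con | stel | la | tion = 4 syllables

4 syllables


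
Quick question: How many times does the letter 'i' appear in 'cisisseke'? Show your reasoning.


Letter 'i' in 'cisisseke': found at position(s) 2, 4 = 2 occurrence(s).

2


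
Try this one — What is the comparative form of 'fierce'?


Apply comparative formation (ends in e: add -r): 'fierce' -> 'fiercer'.

fiercer


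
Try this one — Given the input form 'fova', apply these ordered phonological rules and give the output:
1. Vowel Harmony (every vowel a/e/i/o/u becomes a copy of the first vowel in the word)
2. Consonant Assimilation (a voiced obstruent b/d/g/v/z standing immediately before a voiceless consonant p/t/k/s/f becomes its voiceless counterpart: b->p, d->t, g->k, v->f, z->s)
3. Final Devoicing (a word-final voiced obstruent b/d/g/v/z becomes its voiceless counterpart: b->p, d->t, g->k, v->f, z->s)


Starting form: 'fova'
Rule 1: Vowel Harmony: all vowels become 'o' (matching first vowel). 'fova' -> 'fovo'
Rule 2: Consonant Assimilation: no voiced obstruent (b/d/g/v/z) stands immediately before a voiceless consonant (p/t/k/s/f). No change.
Rule 3: Final Devoicing: the word ends in the vowel 'o', not a consonant. No change.
Final form: 'fovo'

fovo


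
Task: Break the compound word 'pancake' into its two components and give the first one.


Split 'pancake' into 'pan' + 'cake'. The first part is 'pan'.

pan


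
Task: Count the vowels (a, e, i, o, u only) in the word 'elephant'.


Vowels in 'elephant': e, e, a = 3 vowels.

3


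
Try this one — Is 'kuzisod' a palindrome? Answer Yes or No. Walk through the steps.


Forward: 'kuzisod'
Reversed: 'dosizuk'
They differ.

No


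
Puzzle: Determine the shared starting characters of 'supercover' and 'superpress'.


Compare from the start: 5 characters match: 'super'. Mismatch at position 6: 'c' vs 'p'.

super


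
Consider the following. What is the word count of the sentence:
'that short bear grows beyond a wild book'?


Split into words: that | short | bear | grows | beyond | a | wild | book = 8 words.

8


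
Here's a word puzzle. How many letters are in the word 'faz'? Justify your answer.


Spell out 'faz' and number each letter: f(1), a(2), z(3). Total: 3 letters.

3


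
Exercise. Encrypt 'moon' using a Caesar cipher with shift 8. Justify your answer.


Shift each letter by 8: m -> u, o -> w, o -> w, n -> v. Result: 'uwwv'.

uwwv


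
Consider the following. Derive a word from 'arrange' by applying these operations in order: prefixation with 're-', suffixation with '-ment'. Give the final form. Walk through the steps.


Step 1: Add prefix 're-' to 'arrange' = 'rearrange'
Step 2: Add suffix '-ment' to 'rearrange' = 'rearrangement'

rearrangement


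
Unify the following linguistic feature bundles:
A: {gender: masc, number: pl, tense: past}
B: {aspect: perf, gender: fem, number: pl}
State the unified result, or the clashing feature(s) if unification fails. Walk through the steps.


Compare features:
aspect: A=_ vs B=perf -> unified: perf
gender: A=masc vs B=fem -> CLASH
number: A=pl vs B=pl -> unified: pl
tense: A=past vs B=_ -> unified: past
Clash detected on feature 'gender' (masc vs fem); unification fails.

CLASH on 'gender' (masc vs fem)


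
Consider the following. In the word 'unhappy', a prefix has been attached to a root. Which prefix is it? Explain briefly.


The word 'unhappy' = 'un' (prefix) + 'happy' (root). The prefix is 'un'.

un


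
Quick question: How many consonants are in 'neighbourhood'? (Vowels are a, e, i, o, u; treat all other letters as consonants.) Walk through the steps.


Consonants in 'neighbourhood': n, g, h, b, r, h, d = 7 consonants.

7


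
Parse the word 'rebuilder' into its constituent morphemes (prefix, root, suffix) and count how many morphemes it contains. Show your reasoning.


Step 1: Identify prefix: 're' (meaning: again)
Step 2: Identify root: 'build'
Step 3: Identify suffix(es): 'er'
Decomposition: re- (prefix: again) + build (root) + -er (suffix: one who)
Total morphemes: 3

3 morphemes (re- (prefix: again) + build (root) + -er (suffix: one who))


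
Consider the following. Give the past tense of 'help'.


Apply rule: Add -ed. 'help' becomes 'helped'.

helped


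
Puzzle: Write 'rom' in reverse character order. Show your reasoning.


Reverse 'rom' character by character: 'mor'.

mor


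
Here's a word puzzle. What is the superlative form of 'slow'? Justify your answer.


Apply superlative formation (add -est): 'slow' -> 'slowest'.

slowest


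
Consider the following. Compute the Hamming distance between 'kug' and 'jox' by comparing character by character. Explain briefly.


Alignment:
Position 1: 'k' vs 'j' = DIFFER
Position 2: 'u' vs 'o' = DIFFER
Position 3: 'g' vs 'x' = DIFFER
Total differences: 3

3


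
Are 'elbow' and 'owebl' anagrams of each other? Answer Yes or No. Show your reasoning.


Sorted letters of 'elbow': 'below'
Sorted letters of 'owebl': 'below'
They match.

Yes


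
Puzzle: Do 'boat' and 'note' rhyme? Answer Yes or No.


Rime (stressed vowel + following sounds) of 'boat': -oat = /oʊt/
Rime of 'note': -ote = /oʊt/
/oʊt/ and /oʊt/ are the same ending sound, so the words rhyme.

Yes


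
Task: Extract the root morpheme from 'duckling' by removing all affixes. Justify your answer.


Remove suffix '-ling' from 'duckling' to get root 'duck'.

duck


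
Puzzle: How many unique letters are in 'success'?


Unique letters in 'success': {c, e, s, u} = 4 distinct letters.

4


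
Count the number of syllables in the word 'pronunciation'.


Break 'pronunciation' into syllables: pro-nun-ci-a-tion -> pro | nun | ci | a | tion = 5 syllables

5 syllables


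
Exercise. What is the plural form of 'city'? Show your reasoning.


Apply rule: Change -y to -ies (consonant + y). 'city' becomes 'cities'.

cities


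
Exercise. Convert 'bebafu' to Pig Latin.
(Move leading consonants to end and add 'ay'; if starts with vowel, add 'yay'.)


'bebafu': move consonant cluster 'b' to end and add 'ay': 'ebafubay'.

ebafubay


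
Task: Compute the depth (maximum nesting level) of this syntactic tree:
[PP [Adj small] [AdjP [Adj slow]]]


Count bracket nesting levels:
'[' at pos 0: depth = 1
'[' at pos 4: depth = 2
'[' at pos 16: depth = 2
'[' at pos 22: depth = 3
Maximum depth reached: 3

3


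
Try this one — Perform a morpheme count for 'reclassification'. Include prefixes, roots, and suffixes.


Decomposition: re- (prefix) + class (root) + -ify (suffix) + -ation (suffix) = 4 morpheme(s)

4 morphemes


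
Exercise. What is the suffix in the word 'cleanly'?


The word 'cleanly' = 'clean' (root) + '-ly' (suffix). The suffix is '-ly'.

ly
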